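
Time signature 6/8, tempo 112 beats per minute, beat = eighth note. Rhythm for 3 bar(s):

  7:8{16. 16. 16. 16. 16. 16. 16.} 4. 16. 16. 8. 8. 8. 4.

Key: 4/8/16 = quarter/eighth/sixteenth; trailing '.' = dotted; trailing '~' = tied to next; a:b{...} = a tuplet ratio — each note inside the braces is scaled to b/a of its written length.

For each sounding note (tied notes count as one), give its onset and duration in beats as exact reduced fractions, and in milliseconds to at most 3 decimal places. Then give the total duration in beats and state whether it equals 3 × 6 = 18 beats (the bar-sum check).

1) 0.0ms=0b +459.184ms=6/7b
2) 459.184ms=6/7b +459.184ms=6/7b
3) 918.367ms=12/7b +459.184ms=6/7b
4) 1377.551ms=18/7b +459.184ms=6/7b
5) 1836.735ms=24/7b +459.184ms=6/7b
6) 2295.918ms=30/7b +459.184ms=6/7b
7) 2755.102ms=36/7b +459.184ms=6/7b
8) 3214.286ms=6b +1607.143ms=3b
9) 4821.429ms=9b +401.786ms=3/4b
10) 5223.214ms=39/4b +401.786ms=3/4b
11) 5625.0ms=21/2b +803.571ms=3/2b
12) 6428.571ms=12b +803.571ms=3/2b
13) 7232.143ms=27/2b +803.571ms=3/2b
14) 8035.714ms=15b +1607.143ms=3b
Σ=18b of 18 (112bpm 6/8) — PASS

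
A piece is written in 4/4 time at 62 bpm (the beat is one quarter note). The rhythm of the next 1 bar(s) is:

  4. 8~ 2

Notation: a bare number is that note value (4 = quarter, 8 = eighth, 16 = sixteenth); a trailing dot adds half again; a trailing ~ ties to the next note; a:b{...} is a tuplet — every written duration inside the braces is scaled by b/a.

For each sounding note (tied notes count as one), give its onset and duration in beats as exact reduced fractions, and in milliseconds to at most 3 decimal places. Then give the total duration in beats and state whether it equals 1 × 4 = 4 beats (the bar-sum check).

1) 0.0ms=0b +1451.613ms=3/2b
2) 1451.613ms=3/2b +2419.355ms=5/2b
Σ=4b of 4 (62bpm 4/4) — PASS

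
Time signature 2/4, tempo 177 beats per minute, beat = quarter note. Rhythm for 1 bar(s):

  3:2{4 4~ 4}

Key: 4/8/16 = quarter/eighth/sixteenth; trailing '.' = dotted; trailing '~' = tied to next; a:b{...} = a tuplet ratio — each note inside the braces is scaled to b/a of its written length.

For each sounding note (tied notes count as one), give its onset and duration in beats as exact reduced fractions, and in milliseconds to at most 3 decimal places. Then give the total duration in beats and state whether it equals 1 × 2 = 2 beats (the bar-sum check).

1) 0.0ms=0b +225.989ms=2/3b
2) 225.989ms=2/3b +451.977ms=4/3b
Σ=2b of 2 (177bpm 2/4) — PASS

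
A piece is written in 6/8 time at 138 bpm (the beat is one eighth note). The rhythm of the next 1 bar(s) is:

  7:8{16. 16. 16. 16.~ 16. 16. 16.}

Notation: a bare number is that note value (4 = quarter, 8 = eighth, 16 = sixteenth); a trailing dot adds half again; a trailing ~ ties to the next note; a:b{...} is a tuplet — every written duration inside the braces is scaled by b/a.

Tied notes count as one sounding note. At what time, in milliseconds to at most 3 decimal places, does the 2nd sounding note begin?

1. 0.0ms @ 0 + 372.671ms (6/7)
2. 372.671ms @ 6/7 + 372.671ms (6/7)
3. 745.342ms @ 12/7 + 372.671ms (6/7)
4. 1118.012ms @ 18/7 + 745.342ms (12/7)
5. 1863.354ms @ 30/7 + 372.671ms (6/7)
6. 2236.025ms @ 36/7 + 372.671ms (6/7)

note 2 onset = 6/7b = 372.671ms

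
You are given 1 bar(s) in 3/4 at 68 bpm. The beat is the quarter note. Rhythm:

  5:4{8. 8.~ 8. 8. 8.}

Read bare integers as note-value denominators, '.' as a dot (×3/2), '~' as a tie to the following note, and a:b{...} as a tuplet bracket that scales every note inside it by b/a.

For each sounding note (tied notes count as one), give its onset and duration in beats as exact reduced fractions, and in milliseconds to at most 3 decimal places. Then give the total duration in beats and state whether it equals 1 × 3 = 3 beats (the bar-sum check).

1) 0.0ms=0b +529.412ms=3/5b
2) 529.412ms=3/5b +1058.824ms=6/5b
3) 1588.235ms=9/5b +529.412ms=3/5b
4) 2117.647ms=12/5b +529.412ms=3/5b
Σ=3b of 3 (68bpm 3/4) — PASS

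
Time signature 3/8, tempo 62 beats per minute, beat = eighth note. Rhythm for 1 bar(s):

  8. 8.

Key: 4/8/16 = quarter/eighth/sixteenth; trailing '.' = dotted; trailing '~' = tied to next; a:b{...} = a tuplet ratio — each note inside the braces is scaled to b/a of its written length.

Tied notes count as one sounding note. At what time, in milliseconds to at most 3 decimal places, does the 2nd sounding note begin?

note 2 onset = 3/2b = 1451.613ms

1. 0.0ms @ 0 + 1451.613ms (3/2)
2. 1451.613ms @ 3/2 + 1451.613ms (3/2)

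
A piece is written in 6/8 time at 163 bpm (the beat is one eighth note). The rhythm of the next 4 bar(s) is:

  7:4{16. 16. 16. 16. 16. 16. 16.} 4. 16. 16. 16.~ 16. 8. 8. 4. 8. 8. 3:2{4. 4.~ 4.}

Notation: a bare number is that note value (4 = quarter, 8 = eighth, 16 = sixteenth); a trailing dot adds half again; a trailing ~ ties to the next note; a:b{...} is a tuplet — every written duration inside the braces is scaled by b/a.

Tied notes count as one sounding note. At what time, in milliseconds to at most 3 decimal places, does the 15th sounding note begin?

1. 0.0ms @ 0 + 157.756ms (3/7)
2. 157.756ms @ 3/7 + 157.756ms (3/7)
3. 315.513ms @ 6/7 + 157.756ms (3/7)
4. 473.269ms @ 9/7 + 157.756ms (3/7)
5. 631.025ms @ 12/7 + 157.756ms (3/7)
6. 788.782ms @ 15/7 + 157.756ms (3/7)
7. 946.538ms @ 18/7 + 157.756ms (3/7)
8. 1104.294ms @ 3 + 1104.294ms (3)
9. 2208.589ms @ 6 + 276.074ms (3/4)
10. 2484.663ms @ 27/4 + 276.074ms (3/4)
11. 2760.736ms @ 15/2 + 552.147ms (3/2)
12. 3312.883ms @ 9 + 552.147ms (3/2)
13. 3865.031ms @ 21/2 + 552.147ms (3/2)
14. 4417.178ms @ 12 + 1104.294ms (3)
15. 5521.472ms @ 15 + 552.147ms (3/2)
16. 6073.62ms @ 33/2 + 552.147ms (3/2)
17. 6625.767ms @ 18 + 736.196ms (2)
18. 7361.963ms @ 20 + 1472.393ms (4)

note 15 onset = 15b = 5521.472ms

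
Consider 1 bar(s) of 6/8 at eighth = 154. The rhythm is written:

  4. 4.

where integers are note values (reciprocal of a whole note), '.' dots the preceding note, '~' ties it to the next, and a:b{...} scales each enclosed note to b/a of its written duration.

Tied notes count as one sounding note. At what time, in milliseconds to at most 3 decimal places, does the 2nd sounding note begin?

note 2 onset = 3b = 1168.831ms

1. 0.0ms @ 0 + 1168.831ms (3)
2. 1168.831ms @ 3 + 1168.831ms (3)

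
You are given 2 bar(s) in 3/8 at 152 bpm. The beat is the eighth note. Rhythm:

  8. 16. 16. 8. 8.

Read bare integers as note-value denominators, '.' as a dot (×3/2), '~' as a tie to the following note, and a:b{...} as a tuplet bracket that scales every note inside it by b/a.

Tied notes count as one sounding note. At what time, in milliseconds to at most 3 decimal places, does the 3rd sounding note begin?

note 3 onset = 9/4b = 888.158ms

1. 0.0ms @ 0 + 592.105ms (3/2)
2. 592.105ms @ 3/2 + 296.053ms (3/4)
3. 888.158ms @ 9/4 + 296.053ms (3/4)
4. 1184.211ms @ 3 + 592.105ms (3/2)
5. 1776.316ms @ 9/2 + 592.105ms (3/2)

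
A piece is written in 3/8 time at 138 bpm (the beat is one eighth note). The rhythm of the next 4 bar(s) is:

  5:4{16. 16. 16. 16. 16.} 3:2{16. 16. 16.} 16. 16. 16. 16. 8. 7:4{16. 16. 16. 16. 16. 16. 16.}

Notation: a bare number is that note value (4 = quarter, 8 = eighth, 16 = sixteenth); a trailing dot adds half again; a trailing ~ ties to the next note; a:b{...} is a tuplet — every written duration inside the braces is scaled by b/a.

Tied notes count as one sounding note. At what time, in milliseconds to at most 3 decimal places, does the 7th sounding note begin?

1. 0.0ms @ 0 + 260.87ms (3/5)
2. 260.87ms @ 3/5 + 260.87ms (3/5)
3. 521.739ms @ 6/5 + 260.87ms (3/5)
4. 782.609ms @ 9/5 + 260.87ms (3/5)
5. 1043.478ms @ 12/5 + 260.87ms (3/5)
6. 1304.348ms @ 3 + 217.391ms (1/2)
7. 1521.739ms @ 7/2 + 217.391ms (1/2)
8. 1739.13ms @ 4 + 217.391ms (1/2)
9. 1956.522ms @ 9/2 + 326.087ms (3/4)
10. 2282.609ms @ 21/4 + 326.087ms (3/4)
11. 2608.696ms @ 6 + 326.087ms (3/4)
12. 2934.783ms @ 27/4 + 326.087ms (3/4)
13. 3260.87ms @ 15/2 + 652.174ms (3/2)
14. 3913.043ms @ 9 + 186.335ms (3/7)
15. 4099.379ms @ 66/7 + 186.335ms (3/7)
16. 4285.714ms @ 69/7 + 186.335ms (3/7)
17. 4472.05ms @ 72/7 + 186.335ms (3/7)
18. 4658.385ms @ 75/7 + 186.335ms (3/7)
19. 4844.72ms @ 78/7 + 186.335ms (3/7)
20. 5031.056ms @ 81/7 + 186.335ms (3/7)

note 7 onset = 7/2b = 1521.739ms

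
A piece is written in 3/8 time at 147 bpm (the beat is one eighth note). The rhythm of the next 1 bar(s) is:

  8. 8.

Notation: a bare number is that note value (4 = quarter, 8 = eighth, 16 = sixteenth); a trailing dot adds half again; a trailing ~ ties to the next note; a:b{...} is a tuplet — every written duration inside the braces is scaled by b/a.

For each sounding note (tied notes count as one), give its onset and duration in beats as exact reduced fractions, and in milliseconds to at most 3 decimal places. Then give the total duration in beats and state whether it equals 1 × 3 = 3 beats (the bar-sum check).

1) 0.0ms=0b +612.245ms=3/2b
2) 612.245ms=3/2b +612.245ms=3/2b
Σ=3b of 3 (147bpm 3/8) — PASS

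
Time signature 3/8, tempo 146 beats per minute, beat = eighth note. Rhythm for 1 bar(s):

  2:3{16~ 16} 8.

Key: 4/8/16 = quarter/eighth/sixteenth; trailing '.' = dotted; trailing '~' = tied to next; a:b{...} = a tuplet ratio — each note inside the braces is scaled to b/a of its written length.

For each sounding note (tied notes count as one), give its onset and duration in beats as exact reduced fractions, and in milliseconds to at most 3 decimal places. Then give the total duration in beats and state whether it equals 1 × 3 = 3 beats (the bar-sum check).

1) 0.0ms=0b +616.438ms=3/2b
2) 616.438ms=3/2b +616.438ms=3/2b
Σ=3b of 3 (146bpm 3/8) — PASS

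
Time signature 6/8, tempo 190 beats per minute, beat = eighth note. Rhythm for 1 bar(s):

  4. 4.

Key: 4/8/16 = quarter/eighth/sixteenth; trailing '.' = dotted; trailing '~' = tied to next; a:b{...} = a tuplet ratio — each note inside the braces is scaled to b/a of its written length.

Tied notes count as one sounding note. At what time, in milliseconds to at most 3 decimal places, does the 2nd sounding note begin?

note 2 onset = 3b = 947.368ms

1. 0.0ms @ 0 + 947.368ms (3)
2. 947.368ms @ 3 + 947.368ms (3)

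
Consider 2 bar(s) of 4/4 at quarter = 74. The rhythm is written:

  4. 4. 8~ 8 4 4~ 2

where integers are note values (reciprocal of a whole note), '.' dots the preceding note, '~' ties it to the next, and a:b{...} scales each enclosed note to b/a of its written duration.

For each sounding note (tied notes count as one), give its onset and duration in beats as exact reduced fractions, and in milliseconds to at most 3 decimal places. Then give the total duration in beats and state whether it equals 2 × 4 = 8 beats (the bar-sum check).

1) 0.0ms=0b +1216.216ms=3/2b
2) 1216.216ms=3/2b +1216.216ms=3/2b
3) 2432.432ms=3b +810.811ms=1b
4) 3243.243ms=4b +810.811ms=1b
5) 4054.054ms=5b +2432.432ms=3b
Σ=8b of 8 (74bpm 4/4) — PASS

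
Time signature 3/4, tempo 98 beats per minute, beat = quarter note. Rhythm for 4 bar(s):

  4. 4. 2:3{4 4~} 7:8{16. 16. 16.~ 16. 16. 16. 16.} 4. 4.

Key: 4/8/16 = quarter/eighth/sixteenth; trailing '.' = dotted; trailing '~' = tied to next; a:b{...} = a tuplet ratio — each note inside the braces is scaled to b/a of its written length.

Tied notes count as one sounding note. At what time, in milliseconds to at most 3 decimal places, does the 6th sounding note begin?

note 6 onset = 48/7b = 4198.251ms

1. 0.0ms @ 0 + 918.367ms (3/2)
2. 918.367ms @ 3/2 + 918.367ms (3/2)
3. 1836.735ms @ 3 + 918.367ms (3/2)
4. 2755.102ms @ 9/2 + 1180.758ms (27/14)
5. 3935.86ms @ 45/7 + 262.391ms (3/7)
6. 4198.251ms @ 48/7 + 524.781ms (6/7)
7. 4723.032ms @ 54/7 + 262.391ms (3/7)
8. 4985.423ms @ 57/7 + 262.391ms (3/7)
9. 5247.813ms @ 60/7 + 262.391ms (3/7)
10. 5510.204ms @ 9 + 918.367ms (3/2)
11. 6428.571ms @ 21/2 + 918.367ms (3/2)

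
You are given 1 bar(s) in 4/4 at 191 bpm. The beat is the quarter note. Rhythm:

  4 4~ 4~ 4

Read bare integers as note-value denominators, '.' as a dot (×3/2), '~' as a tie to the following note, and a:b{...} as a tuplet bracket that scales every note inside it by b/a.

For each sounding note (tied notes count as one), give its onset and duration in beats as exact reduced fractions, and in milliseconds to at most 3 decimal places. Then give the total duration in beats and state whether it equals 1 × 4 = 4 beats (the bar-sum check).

1) 0.0ms=0b +314.136ms=1b
2) 314.136ms=1b +942.408ms=3b
Σ=4b of 4 (191bpm 4/4) — PASS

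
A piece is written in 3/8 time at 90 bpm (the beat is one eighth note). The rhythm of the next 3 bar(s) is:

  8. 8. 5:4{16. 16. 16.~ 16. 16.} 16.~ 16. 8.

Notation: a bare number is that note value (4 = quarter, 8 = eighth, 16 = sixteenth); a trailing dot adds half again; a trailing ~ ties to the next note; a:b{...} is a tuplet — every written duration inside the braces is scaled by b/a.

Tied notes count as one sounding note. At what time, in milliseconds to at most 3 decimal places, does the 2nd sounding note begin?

note 2 onset = 3/2b = 1000.0ms

1. 0.0ms @ 0 + 1000.0ms (3/2)
2. 1000.0ms @ 3/2 + 1000.0ms (3/2)
3. 2000.0ms @ 3 + 400.0ms (3/5)
4. 2400.0ms @ 18/5 + 400.0ms (3/5)
5. 2800.0ms @ 21/5 + 800.0ms (6/5)
6. 3600.0ms @ 27/5 + 400.0ms (3/5)
7. 4000.0ms @ 6 + 1000.0ms (3/2)
8. 5000.0ms @ 15/2 + 1000.0ms (3/2)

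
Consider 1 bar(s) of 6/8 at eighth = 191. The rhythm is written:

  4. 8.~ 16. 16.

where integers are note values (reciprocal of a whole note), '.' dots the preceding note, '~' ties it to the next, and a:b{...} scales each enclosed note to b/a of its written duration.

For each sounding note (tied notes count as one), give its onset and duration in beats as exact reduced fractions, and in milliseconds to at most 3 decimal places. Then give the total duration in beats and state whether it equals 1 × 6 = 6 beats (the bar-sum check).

1) 0.0ms=0b +942.408ms=3b
2) 942.408ms=3b +706.806ms=9/4b
3) 1649.215ms=21/4b +235.602ms=3/4b
Σ=6b of 6 (191bpm 6/8) — PASS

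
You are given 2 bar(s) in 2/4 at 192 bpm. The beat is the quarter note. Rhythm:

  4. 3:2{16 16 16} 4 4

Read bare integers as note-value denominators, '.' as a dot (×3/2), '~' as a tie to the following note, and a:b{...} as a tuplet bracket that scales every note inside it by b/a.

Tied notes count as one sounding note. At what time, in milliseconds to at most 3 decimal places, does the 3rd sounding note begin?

note 3 onset = 5/3b = 520.833ms

1. 0.0ms @ 0 + 468.75ms (3/2)
2. 468.75ms @ 3/2 + 52.083ms (1/6)
3. 520.833ms @ 5/3 + 52.083ms (1/6)
4. 572.917ms @ 11/6 + 52.083ms (1/6)
5. 625.0ms @ 2 + 312.5ms (1)
6. 937.5ms @ 3 + 312.5ms (1)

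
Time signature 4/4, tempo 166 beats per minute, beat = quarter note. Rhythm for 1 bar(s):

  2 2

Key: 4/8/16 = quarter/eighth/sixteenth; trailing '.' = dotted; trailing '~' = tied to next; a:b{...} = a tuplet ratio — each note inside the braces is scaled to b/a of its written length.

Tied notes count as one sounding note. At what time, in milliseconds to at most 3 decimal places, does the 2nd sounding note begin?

1. 0.0ms @ 0 + 722.892ms (2)
2. 722.892ms @ 2 + 722.892ms (2)

note 2 onset = 2b = 722.892ms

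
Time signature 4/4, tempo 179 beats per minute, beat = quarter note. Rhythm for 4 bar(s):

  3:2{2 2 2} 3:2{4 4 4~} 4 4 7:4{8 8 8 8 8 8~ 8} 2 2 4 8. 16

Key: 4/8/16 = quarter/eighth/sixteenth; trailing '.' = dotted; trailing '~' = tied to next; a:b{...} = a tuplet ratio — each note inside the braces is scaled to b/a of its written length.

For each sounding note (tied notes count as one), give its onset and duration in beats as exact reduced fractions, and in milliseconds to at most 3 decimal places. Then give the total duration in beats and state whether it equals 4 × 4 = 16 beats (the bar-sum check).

1) 0.0ms=0b +446.927ms=4/3b
2) 446.927ms=4/3b +446.927ms=4/3b
3) 893.855ms=8/3b +446.927ms=4/3b
4) 1340.782ms=4b +223.464ms=2/3b
5) 1564.246ms=14/3b +223.464ms=2/3b
6) 1787.709ms=16/3b +558.659ms=5/3b
7) 2346.369ms=7b +335.196ms=1b
8) 2681.564ms=8b +95.77ms=2/7b
9) 2777.334ms=58/7b +95.77ms=2/7b
10) 2873.105ms=60/7b +95.77ms=2/7b
11) 2968.875ms=62/7b +95.77ms=2/7b
12) 3064.645ms=64/7b +95.77ms=2/7b
13) 3160.415ms=66/7b +191.54ms=4/7b
14) 3351.955ms=10b +670.391ms=2b
15) 4022.346ms=12b +670.391ms=2b
16) 4692.737ms=14b +335.196ms=1b
17) 5027.933ms=15b +251.397ms=3/4b
18) 5279.33ms=63/4b +83.799ms=1/4b
Σ=16b of 16 (179bpm 4/4) — PASS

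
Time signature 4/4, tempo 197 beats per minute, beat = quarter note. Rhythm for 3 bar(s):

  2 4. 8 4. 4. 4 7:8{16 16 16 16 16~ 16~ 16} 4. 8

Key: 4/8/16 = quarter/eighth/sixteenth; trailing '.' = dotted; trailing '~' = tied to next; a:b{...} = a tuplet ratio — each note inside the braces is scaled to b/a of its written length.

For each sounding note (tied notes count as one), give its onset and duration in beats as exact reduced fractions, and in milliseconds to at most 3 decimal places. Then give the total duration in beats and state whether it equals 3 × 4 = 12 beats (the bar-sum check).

1) 0.0ms=0b +609.137ms=2b
2) 609.137ms=2b +456.853ms=3/2b
3) 1065.99ms=7/2b +152.284ms=1/2b
4) 1218.274ms=4b +456.853ms=3/2b
5) 1675.127ms=11/2b +456.853ms=3/2b
6) 2131.98ms=7b +304.569ms=1b
7) 2436.548ms=8b +87.02ms=2/7b
8) 2523.568ms=58/7b +87.02ms=2/7b
9) 2610.587ms=60/7b +87.02ms=2/7b
10) 2697.607ms=62/7b +87.02ms=2/7b
11) 2784.627ms=64/7b +261.059ms=6/7b
12) 3045.685ms=10b +456.853ms=3/2b
13) 3502.538ms=23/2b +152.284ms=1/2b
Σ=12b of 12 (197bpm 4/4) — PASS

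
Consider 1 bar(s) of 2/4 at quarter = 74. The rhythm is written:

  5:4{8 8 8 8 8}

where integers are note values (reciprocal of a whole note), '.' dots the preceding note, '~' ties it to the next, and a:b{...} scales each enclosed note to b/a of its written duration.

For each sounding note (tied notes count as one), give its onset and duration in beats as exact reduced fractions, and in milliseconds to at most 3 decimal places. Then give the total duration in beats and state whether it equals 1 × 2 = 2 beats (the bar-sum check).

1) 0.0ms=0b +324.324ms=2/5b
2) 324.324ms=2/5b +324.324ms=2/5b
3) 648.649ms=4/5b +324.324ms=2/5b
4) 972.973ms=6/5b +324.324ms=2/5b
5) 1297.297ms=8/5b +324.324ms=2/5b
Σ=2b of 2 (74bpm 2/4) — PASS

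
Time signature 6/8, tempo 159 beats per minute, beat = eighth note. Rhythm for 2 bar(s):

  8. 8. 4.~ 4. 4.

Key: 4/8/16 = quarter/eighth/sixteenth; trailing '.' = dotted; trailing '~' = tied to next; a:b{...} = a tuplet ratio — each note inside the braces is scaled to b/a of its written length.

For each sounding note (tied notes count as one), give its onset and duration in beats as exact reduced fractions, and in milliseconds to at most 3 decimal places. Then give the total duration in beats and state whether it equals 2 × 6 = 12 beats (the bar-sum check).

1) 0.0ms=0b +566.038ms=3/2b
2) 566.038ms=3/2b +566.038ms=3/2b
3) 1132.075ms=3b +2264.151ms=6b
4) 3396.226ms=9b +1132.075ms=3b
Σ=12b of 12 (159bpm 6/8) — PASS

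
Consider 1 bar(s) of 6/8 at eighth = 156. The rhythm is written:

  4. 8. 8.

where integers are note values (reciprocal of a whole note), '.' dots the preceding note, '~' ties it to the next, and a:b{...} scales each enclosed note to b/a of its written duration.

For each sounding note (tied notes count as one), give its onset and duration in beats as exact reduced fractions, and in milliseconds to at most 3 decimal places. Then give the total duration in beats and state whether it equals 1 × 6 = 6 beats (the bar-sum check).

1) 0.0ms=0b +1153.846ms=3b
2) 1153.846ms=3b +576.923ms=3/2b
3) 1730.769ms=9/2b +576.923ms=3/2b
Σ=6b of 6 (156bpm 6/8) — PASS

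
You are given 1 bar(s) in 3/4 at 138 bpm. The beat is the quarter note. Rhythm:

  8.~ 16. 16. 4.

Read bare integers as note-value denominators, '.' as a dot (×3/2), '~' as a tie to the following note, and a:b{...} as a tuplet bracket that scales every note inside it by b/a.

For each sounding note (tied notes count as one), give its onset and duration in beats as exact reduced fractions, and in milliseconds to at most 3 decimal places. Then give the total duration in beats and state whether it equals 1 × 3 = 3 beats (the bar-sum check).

1) 0.0ms=0b +489.13ms=9/8b
2) 489.13ms=9/8b +163.043ms=3/8b
3) 652.174ms=3/2b +652.174ms=3/2b
Σ=3b of 3 (138bpm 3/4) — PASS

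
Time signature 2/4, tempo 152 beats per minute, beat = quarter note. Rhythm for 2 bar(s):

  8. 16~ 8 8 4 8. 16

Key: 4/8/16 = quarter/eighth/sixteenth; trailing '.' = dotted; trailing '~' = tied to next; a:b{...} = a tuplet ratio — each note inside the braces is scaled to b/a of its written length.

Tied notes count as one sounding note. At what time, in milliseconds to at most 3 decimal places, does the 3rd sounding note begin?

note 3 onset = 3/2b = 592.105ms

1. 0.0ms @ 0 + 296.053ms (3/4)
2. 296.053ms @ 3/4 + 296.053ms (3/4)
3. 592.105ms @ 3/2 + 197.368ms (1/2)
4. 789.474ms @ 2 + 394.737ms (1)
5. 1184.211ms @ 3 + 296.053ms (3/4)
6. 1480.263ms @ 15/4 + 98.684ms (1/4)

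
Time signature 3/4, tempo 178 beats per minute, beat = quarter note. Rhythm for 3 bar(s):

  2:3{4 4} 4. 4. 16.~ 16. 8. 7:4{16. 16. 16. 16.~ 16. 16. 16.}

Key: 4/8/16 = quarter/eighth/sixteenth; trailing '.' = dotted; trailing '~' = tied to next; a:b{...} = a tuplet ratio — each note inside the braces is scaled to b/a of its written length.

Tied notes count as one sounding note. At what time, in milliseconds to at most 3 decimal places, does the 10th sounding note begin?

note 10 onset = 57/7b = 2744.783ms

1. 0.0ms @ 0 + 505.618ms (3/2)
2. 505.618ms @ 3/2 + 505.618ms (3/2)
3. 1011.236ms @ 3 + 505.618ms (3/2)
4. 1516.854ms @ 9/2 + 505.618ms (3/2)
5. 2022.472ms @ 6 + 252.809ms (3/4)
6. 2275.281ms @ 27/4 + 252.809ms (3/4)
7. 2528.09ms @ 15/2 + 72.231ms (3/14)
8. 2600.321ms @ 54/7 + 72.231ms (3/14)
9. 2672.552ms @ 111/14 + 72.231ms (3/14)
10. 2744.783ms @ 57/7 + 144.462ms (3/7)
11. 2889.246ms @ 60/7 + 72.231ms (3/14)
12. 2961.477ms @ 123/14 + 72.231ms (3/14)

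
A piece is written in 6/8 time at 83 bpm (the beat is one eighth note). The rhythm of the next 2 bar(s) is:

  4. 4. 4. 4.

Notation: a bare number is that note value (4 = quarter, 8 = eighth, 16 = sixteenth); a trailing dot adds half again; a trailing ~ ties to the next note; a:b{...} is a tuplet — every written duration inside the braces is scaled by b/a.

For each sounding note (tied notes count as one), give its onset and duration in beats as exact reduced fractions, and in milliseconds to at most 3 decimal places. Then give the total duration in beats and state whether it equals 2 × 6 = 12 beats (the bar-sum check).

1) 0.0ms=0b +2168.675ms=3b
2) 2168.675ms=3b +2168.675ms=3b
3) 4337.349ms=6b +2168.675ms=3b
4) 6506.024ms=9b +2168.675ms=3b
Σ=12b of 12 (83bpm 6/8) — PASS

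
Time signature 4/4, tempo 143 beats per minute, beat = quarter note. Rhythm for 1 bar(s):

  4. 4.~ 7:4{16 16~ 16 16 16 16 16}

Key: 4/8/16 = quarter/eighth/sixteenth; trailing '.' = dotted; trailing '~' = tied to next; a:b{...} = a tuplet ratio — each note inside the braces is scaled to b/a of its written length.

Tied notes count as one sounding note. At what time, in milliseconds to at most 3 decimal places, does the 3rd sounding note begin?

1. 0.0ms @ 0 + 629.371ms (3/2)
2. 629.371ms @ 3/2 + 689.311ms (23/14)
3. 1318.681ms @ 22/7 + 119.88ms (2/7)
4. 1438.561ms @ 24/7 + 59.94ms (1/7)
5. 1498.501ms @ 25/7 + 59.94ms (1/7)
6. 1558.442ms @ 26/7 + 59.94ms (1/7)
7. 1618.382ms @ 27/7 + 59.94ms (1/7)

note 3 onset = 22/7b = 1318.681ms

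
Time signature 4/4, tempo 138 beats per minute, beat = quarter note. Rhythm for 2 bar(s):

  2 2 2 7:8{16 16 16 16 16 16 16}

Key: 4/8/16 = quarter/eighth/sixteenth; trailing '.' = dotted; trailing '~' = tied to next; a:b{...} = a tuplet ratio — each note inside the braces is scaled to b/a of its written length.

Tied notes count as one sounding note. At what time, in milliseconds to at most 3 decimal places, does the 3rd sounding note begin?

1. 0.0ms @ 0 + 869.565ms (2)
2. 869.565ms @ 2 + 869.565ms (2)
3. 1739.13ms @ 4 + 869.565ms (2)
4. 2608.696ms @ 6 + 124.224ms (2/7)
5. 2732.919ms @ 44/7 + 124.224ms (2/7)
6. 2857.143ms @ 46/7 + 124.224ms (2/7)
7. 2981.366ms @ 48/7 + 124.224ms (2/7)
8. 3105.59ms @ 50/7 + 124.224ms (2/7)
9. 3229.814ms @ 52/7 + 124.224ms (2/7)
10. 3354.037ms @ 54/7 + 124.224ms (2/7)

note 3 onset = 4b = 1739.13ms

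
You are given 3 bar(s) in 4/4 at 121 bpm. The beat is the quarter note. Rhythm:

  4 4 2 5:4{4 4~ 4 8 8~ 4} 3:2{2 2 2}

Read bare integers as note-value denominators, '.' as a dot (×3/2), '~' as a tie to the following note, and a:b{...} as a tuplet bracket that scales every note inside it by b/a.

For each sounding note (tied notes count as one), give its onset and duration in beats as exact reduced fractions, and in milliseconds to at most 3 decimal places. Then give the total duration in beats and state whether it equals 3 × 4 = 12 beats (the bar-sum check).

1) 0.0ms=0b +495.868ms=1b
2) 495.868ms=1b +495.868ms=1b
3) 991.736ms=2b +991.736ms=2b
4) 1983.471ms=4b +396.694ms=4/5b
5) 2380.165ms=24/5b +793.388ms=8/5b
6) 3173.554ms=32/5b +198.347ms=2/5b
7) 3371.901ms=34/5b +595.041ms=6/5b
8) 3966.942ms=8b +661.157ms=4/3b
9) 4628.099ms=28/3b +661.157ms=4/3b
10) 5289.256ms=32/3b +661.157ms=4/3b
Σ=12b of 12 (121bpm 4/4) — PASS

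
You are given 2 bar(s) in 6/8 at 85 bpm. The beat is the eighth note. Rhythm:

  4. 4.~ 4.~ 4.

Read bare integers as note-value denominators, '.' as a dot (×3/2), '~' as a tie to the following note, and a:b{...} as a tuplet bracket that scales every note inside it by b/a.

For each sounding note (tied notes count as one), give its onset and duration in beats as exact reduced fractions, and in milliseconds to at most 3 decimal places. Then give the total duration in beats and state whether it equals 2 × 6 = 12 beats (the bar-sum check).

1) 0.0ms=0b +2117.647ms=3b
2) 2117.647ms=3b +6352.941ms=9b
Σ=12b of 12 (85bpm 6/8) — PASS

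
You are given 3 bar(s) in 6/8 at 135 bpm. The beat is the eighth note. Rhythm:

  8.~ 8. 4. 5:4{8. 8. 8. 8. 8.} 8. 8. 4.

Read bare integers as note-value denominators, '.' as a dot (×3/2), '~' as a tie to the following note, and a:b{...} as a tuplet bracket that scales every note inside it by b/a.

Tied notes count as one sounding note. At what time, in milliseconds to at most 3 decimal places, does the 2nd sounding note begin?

note 2 onset = 3b = 1333.333ms

1. 0.0ms @ 0 + 1333.333ms (3)
2. 1333.333ms @ 3 + 1333.333ms (3)
3. 2666.667ms @ 6 + 533.333ms (6/5)
4. 3200.0ms @ 36/5 + 533.333ms (6/5)
5. 3733.333ms @ 42/5 + 533.333ms (6/5)
6. 4266.667ms @ 48/5 + 533.333ms (6/5)
7. 4800.0ms @ 54/5 + 533.333ms (6/5)
8. 5333.333ms @ 12 + 666.667ms (3/2)
9. 6000.0ms @ 27/2 + 666.667ms (3/2)
10. 6666.667ms @ 15 + 1333.333ms (3)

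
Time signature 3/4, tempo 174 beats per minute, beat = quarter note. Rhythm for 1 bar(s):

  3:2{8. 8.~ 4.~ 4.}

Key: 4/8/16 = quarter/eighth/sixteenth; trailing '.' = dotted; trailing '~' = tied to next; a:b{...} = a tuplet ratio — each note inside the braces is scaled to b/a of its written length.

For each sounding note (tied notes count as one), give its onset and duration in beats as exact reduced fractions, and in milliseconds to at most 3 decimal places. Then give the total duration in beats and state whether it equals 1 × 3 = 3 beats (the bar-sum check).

1) 0.0ms=0b +172.414ms=1/2b
2) 172.414ms=1/2b +862.069ms=5/2b
Σ=3b of 3 (174bpm 3/4) — PASS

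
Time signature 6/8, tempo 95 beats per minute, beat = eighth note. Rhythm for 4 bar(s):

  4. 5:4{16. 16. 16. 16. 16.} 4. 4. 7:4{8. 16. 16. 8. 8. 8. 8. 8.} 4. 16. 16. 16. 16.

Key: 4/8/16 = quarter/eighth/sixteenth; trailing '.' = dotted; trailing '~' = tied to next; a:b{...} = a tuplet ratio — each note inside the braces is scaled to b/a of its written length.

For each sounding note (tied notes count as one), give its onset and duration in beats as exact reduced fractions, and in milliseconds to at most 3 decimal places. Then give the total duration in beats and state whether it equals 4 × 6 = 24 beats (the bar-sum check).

1) 0.0ms=0b +1894.737ms=3b
2) 1894.737ms=3b +378.947ms=3/5b
3) 2273.684ms=18/5b +378.947ms=3/5b
4) 2652.632ms=21/5b +378.947ms=3/5b
5) 3031.579ms=24/5b +378.947ms=3/5b
6) 3410.526ms=27/5b +378.947ms=3/5b
7) 3789.474ms=6b +1894.737ms=3b
8) 5684.211ms=9b +1894.737ms=3b
9) 7578.947ms=12b +541.353ms=6/7b
10) 8120.301ms=90/7b +270.677ms=3/7b
11) 8390.977ms=93/7b +270.677ms=3/7b
12) 8661.654ms=96/7b +541.353ms=6/7b
13) 9203.008ms=102/7b +541.353ms=6/7b
14) 9744.361ms=108/7b +541.353ms=6/7b
15) 10285.714ms=114/7b +541.353ms=6/7b
16) 10827.068ms=120/7b +541.353ms=6/7b
17) 11368.421ms=18b +1894.737ms=3b
18) 13263.158ms=21b +473.684ms=3/4b
19) 13736.842ms=87/4b +473.684ms=3/4b
20) 14210.526ms=45/2b +473.684ms=3/4b
21) 14684.211ms=93/4b +473.684ms=3/4b
Σ=24b of 24 (95bpm 6/8) — PASS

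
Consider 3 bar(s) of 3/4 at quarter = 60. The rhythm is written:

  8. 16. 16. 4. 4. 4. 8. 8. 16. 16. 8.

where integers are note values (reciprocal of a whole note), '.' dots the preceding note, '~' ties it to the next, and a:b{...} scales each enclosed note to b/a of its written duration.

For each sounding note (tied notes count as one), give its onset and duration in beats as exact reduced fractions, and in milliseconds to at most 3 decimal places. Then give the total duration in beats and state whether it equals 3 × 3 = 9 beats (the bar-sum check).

1) 0.0ms=0b +750.0ms=3/4b
2) 750.0ms=3/4b +375.0ms=3/8b
3) 1125.0ms=9/8b +375.0ms=3/8b
4) 1500.0ms=3/2b +1500.0ms=3/2b
5) 3000.0ms=3b +1500.0ms=3/2b
6) 4500.0ms=9/2b +1500.0ms=3/2b
7) 6000.0ms=6b +750.0ms=3/4b
8) 6750.0ms=27/4b +750.0ms=3/4b
9) 7500.0ms=15/2b +375.0ms=3/8b
10) 7875.0ms=63/8b +375.0ms=3/8b
11) 8250.0ms=33/4b +750.0ms=3/4b
Σ=9b of 9 (60bpm 3/4) — PASS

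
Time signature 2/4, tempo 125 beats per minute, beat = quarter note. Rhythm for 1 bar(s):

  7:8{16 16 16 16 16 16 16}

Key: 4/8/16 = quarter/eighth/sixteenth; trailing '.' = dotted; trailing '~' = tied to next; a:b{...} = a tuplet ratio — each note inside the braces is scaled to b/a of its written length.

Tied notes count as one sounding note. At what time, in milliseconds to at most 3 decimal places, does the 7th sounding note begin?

1. 0.0ms @ 0 + 137.143ms (2/7)
2. 137.143ms @ 2/7 + 137.143ms (2/7)
3. 274.286ms @ 4/7 + 137.143ms (2/7)
4. 411.429ms @ 6/7 + 137.143ms (2/7)
5. 548.571ms @ 8/7 + 137.143ms (2/7)
6. 685.714ms @ 10/7 + 137.143ms (2/7)
7. 822.857ms @ 12/7 + 137.143ms (2/7)

note 7 onset = 12/7b = 822.857ms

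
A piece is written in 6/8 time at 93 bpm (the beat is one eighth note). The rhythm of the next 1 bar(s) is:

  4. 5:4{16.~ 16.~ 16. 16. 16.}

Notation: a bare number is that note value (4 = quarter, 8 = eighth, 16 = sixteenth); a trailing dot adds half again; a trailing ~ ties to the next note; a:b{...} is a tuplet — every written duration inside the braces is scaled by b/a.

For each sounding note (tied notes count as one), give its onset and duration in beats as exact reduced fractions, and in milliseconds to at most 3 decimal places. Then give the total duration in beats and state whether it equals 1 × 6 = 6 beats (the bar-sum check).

1) 0.0ms=0b +1935.484ms=3b
2) 1935.484ms=3b +1161.29ms=9/5b
3) 3096.774ms=24/5b +387.097ms=3/5b
4) 3483.871ms=27/5b +387.097ms=3/5b
Σ=6b of 6 (93bpm 6/8) — PASS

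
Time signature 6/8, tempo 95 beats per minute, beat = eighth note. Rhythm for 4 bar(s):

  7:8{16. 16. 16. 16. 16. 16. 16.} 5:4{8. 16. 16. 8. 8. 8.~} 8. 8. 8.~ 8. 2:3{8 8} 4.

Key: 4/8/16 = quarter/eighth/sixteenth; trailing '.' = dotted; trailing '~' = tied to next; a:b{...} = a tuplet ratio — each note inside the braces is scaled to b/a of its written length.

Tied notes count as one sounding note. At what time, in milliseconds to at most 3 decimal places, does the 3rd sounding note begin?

1. 0.0ms @ 0 + 541.353ms (6/7)
2. 541.353ms @ 6/7 + 541.353ms (6/7)
3. 1082.707ms @ 12/7 + 541.353ms (6/7)
4. 1624.06ms @ 18/7 + 541.353ms (6/7)
5. 2165.414ms @ 24/7 + 541.353ms (6/7)
6. 2706.767ms @ 30/7 + 541.353ms (6/7)
7. 3248.12ms @ 36/7 + 541.353ms (6/7)
8. 3789.474ms @ 6 + 757.895ms (6/5)
9. 4547.368ms @ 36/5 + 378.947ms (3/5)
10. 4926.316ms @ 39/5 + 378.947ms (3/5)
11. 5305.263ms @ 42/5 + 757.895ms (6/5)
12. 6063.158ms @ 48/5 + 757.895ms (6/5)
13. 6821.053ms @ 54/5 + 1705.263ms (27/10)
14. 8526.316ms @ 27/2 + 947.368ms (3/2)
15. 9473.684ms @ 15 + 1894.737ms (3)
16. 11368.421ms @ 18 + 947.368ms (3/2)
17. 12315.789ms @ 39/2 + 947.368ms (3/2)
18. 13263.158ms @ 21 + 1894.737ms (3)

note 3 onset = 12/7b = 1082.707ms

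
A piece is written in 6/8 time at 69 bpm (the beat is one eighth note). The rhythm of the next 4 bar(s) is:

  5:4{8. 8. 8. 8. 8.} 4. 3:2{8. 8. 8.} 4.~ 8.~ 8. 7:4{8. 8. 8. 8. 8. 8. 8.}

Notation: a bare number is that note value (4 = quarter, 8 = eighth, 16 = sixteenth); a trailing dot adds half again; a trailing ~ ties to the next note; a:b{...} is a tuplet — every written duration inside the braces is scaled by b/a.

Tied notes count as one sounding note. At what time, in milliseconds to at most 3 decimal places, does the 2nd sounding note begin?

1. 0.0ms @ 0 + 1043.478ms (6/5)
2. 1043.478ms @ 6/5 + 1043.478ms (6/5)
3. 2086.957ms @ 12/5 + 1043.478ms (6/5)
4. 3130.435ms @ 18/5 + 1043.478ms (6/5)
5. 4173.913ms @ 24/5 + 1043.478ms (6/5)
6. 5217.391ms @ 6 + 2608.696ms (3)
7. 7826.087ms @ 9 + 869.565ms (1)
8. 8695.652ms @ 10 + 869.565ms (1)
9. 9565.217ms @ 11 + 869.565ms (1)
10. 10434.783ms @ 12 + 5217.391ms (6)
11. 15652.174ms @ 18 + 745.342ms (6/7)
12. 16397.516ms @ 132/7 + 745.342ms (6/7)
13. 17142.857ms @ 138/7 + 745.342ms (6/7)
14. 17888.199ms @ 144/7 + 745.342ms (6/7)
15. 18633.54ms @ 150/7 + 745.342ms (6/7)
16. 19378.882ms @ 156/7 + 745.342ms (6/7)
17. 20124.224ms @ 162/7 + 745.342ms (6/7)

note 2 onset = 6/5b = 1043.478ms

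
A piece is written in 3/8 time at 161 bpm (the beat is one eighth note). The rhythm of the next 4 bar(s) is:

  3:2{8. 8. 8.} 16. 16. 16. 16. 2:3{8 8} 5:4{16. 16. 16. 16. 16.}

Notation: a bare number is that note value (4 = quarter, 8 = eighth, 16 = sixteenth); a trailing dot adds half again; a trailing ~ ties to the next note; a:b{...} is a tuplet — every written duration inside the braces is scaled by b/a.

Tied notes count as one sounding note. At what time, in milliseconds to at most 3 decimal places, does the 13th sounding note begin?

1. 0.0ms @ 0 + 372.671ms (1)
2. 372.671ms @ 1 + 372.671ms (1)
3. 745.342ms @ 2 + 372.671ms (1)
4. 1118.012ms @ 3 + 279.503ms (3/4)
5. 1397.516ms @ 15/4 + 279.503ms (3/4)
6. 1677.019ms @ 9/2 + 279.503ms (3/4)
7. 1956.522ms @ 21/4 + 279.503ms (3/4)
8. 2236.025ms @ 6 + 559.006ms (3/2)
9. 2795.031ms @ 15/2 + 559.006ms (3/2)
10. 3354.037ms @ 9 + 223.602ms (3/5)
11. 3577.64ms @ 48/5 + 223.602ms (3/5)
12. 3801.242ms @ 51/5 + 223.602ms (3/5)
13. 4024.845ms @ 54/5 + 223.602ms (3/5)
14. 4248.447ms @ 57/5 + 223.602ms (3/5)

note 13 onset = 54/5b = 4024.845ms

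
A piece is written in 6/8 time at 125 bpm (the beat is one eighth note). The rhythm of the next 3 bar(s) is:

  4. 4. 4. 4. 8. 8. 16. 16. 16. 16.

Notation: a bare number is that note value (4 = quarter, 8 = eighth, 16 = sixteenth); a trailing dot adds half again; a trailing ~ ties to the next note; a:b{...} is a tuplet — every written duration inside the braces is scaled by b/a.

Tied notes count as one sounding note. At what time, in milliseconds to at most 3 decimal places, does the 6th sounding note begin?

1. 0.0ms @ 0 + 1440.0ms (3)
2. 1440.0ms @ 3 + 1440.0ms (3)
3. 2880.0ms @ 6 + 1440.0ms (3)
4. 4320.0ms @ 9 + 1440.0ms (3)
5. 5760.0ms @ 12 + 720.0ms (3/2)
6. 6480.0ms @ 27/2 + 720.0ms (3/2)
7. 7200.0ms @ 15 + 360.0ms (3/4)
8. 7560.0ms @ 63/4 + 360.0ms (3/4)
9. 7920.0ms @ 33/2 + 360.0ms (3/4)
10. 8280.0ms @ 69/4 + 360.0ms (3/4)

note 6 onset = 27/2b = 6480.0ms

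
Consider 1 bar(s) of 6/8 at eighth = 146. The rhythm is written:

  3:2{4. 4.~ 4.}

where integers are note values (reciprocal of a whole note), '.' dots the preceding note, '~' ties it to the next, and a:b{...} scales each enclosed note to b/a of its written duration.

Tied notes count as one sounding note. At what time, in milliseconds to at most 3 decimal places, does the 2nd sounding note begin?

note 2 onset = 2b = 821.918ms

1. 0.0ms @ 0 + 821.918ms (2)
2. 821.918ms @ 2 + 1643.836ms (4)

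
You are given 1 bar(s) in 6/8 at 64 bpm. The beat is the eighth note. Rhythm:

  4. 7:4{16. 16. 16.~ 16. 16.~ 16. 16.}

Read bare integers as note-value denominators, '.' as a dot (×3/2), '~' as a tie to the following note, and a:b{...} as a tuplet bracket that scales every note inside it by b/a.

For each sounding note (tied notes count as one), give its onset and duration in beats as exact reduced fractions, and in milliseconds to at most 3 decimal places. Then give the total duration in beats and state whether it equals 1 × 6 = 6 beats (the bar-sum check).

1) 0.0ms=0b +2812.5ms=3b
2) 2812.5ms=3b +401.786ms=3/7b
3) 3214.286ms=24/7b +401.786ms=3/7b
4) 3616.071ms=27/7b +803.571ms=6/7b
5) 4419.643ms=33/7b +803.571ms=6/7b
6) 5223.214ms=39/7b +401.786ms=3/7b
Σ=6b of 6 (64bpm 6/8) — PASS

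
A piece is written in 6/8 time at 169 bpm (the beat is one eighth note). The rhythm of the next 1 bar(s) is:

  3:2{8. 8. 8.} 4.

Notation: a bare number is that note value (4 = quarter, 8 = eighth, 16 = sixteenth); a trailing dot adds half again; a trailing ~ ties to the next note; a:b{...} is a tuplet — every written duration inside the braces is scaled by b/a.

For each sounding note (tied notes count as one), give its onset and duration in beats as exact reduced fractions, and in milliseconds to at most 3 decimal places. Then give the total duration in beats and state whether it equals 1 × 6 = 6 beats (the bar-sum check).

1) 0.0ms=0b +355.03ms=1b
2) 355.03ms=1b +355.03ms=1b
3) 710.059ms=2b +355.03ms=1b
4) 1065.089ms=3b +1065.089ms=3b
Σ=6b of 6 (169bpm 6/8) — PASS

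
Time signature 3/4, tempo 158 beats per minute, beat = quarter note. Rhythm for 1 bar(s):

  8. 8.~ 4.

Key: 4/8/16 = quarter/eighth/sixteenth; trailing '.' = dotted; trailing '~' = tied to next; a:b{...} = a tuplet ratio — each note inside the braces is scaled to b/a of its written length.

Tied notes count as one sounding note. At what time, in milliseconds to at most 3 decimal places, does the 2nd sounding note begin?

1. 0.0ms @ 0 + 284.81ms (3/4)
2. 284.81ms @ 3/4 + 854.43ms (9/4)

note 2 onset = 3/4b = 284.81ms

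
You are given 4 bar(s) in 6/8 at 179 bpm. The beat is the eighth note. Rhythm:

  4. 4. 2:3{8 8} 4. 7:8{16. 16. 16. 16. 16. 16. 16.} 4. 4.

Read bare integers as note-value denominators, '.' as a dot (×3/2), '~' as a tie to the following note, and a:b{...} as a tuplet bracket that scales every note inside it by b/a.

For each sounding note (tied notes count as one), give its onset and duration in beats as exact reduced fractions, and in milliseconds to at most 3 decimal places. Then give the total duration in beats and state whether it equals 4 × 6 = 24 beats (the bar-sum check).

1) 0.0ms=0b +1005.587ms=3b
2) 1005.587ms=3b +1005.587ms=3b
3) 2011.173ms=6b +502.793ms=3/2b
4) 2513.966ms=15/2b +502.793ms=3/2b
5) 3016.76ms=9b +1005.587ms=3b
6) 4022.346ms=12b +287.31ms=6/7b
7) 4309.657ms=90/7b +287.31ms=6/7b
8) 4596.967ms=96/7b +287.31ms=6/7b
9) 4884.278ms=102/7b +287.31ms=6/7b
10) 5171.588ms=108/7b +287.31ms=6/7b
11) 5458.899ms=114/7b +287.31ms=6/7b
12) 5746.209ms=120/7b +287.31ms=6/7b
13) 6033.52ms=18b +1005.587ms=3b
14) 7039.106ms=21b +1005.587ms=3b
Σ=24b of 24 (179bpm 6/8) — PASS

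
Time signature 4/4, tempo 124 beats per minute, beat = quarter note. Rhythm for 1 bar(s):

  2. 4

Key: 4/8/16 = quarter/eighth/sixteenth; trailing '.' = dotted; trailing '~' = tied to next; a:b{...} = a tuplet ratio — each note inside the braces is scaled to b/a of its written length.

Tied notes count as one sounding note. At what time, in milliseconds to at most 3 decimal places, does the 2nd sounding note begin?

note 2 onset = 3b = 1451.613ms

1. 0.0ms @ 0 + 1451.613ms (3)
2. 1451.613ms @ 3 + 483.871ms (1)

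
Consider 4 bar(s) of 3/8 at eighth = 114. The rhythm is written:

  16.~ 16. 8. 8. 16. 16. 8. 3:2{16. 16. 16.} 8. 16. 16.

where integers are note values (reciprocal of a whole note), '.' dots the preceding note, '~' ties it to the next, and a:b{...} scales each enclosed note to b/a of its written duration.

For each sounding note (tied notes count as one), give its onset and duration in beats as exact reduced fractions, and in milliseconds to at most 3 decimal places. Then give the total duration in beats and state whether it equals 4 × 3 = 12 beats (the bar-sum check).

1) 0.0ms=0b +789.474ms=3/2b
2) 789.474ms=3/2b +789.474ms=3/2b
3) 1578.947ms=3b +789.474ms=3/2b
4) 2368.421ms=9/2b +394.737ms=3/4b
5) 2763.158ms=21/4b +394.737ms=3/4b
6) 3157.895ms=6b +789.474ms=3/2b
7) 3947.368ms=15/2b +263.158ms=1/2b
8) 4210.526ms=8b +263.158ms=1/2b
9) 4473.684ms=17/2b +263.158ms=1/2b
10) 4736.842ms=9b +789.474ms=3/2b
11) 5526.316ms=21/2b +394.737ms=3/4b
12) 5921.053ms=45/4b +394.737ms=3/4b
Σ=12b of 12 (114bpm 3/8) — PASS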